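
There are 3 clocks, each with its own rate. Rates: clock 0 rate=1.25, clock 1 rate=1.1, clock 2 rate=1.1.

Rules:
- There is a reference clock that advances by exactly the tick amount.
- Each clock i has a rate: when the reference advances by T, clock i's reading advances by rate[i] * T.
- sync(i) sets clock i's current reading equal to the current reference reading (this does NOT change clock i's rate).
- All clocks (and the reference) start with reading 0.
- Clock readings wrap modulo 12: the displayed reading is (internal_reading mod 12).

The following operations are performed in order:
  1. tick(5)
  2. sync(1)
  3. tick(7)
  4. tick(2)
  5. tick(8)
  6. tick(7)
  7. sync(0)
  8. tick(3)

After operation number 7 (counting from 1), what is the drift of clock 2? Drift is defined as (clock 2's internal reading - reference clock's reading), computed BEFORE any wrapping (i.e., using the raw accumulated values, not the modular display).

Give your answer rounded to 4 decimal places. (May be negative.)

After op 1 tick(5): ref=5.0000 raw=[6.2500 5.5000 5.5000]
After op 2 sync(1): ref=5.0000 raw=[6.2500 5.0000 5.5000]
After op 3 tick(7): ref=12.0000 raw=[15.0000 12.7000 13.2000]
After op 4 tick(2): ref=14.0000 raw=[17.5000 14.9000 15.4000]
After op 5 tick(8): ref=22.0000 raw=[27.5000 23.7000 24.2000]
After op 6 tick(7): ref=29.0000 raw=[36.2500 31.4000 31.9000]
After op 7 sync(0): ref=29.0000 raw=[29.0000 31.4000 31.9000]
Drift of clock 2 after op 7: 31.9000 - 29.0000 = 2.9000

Answer: 2.9000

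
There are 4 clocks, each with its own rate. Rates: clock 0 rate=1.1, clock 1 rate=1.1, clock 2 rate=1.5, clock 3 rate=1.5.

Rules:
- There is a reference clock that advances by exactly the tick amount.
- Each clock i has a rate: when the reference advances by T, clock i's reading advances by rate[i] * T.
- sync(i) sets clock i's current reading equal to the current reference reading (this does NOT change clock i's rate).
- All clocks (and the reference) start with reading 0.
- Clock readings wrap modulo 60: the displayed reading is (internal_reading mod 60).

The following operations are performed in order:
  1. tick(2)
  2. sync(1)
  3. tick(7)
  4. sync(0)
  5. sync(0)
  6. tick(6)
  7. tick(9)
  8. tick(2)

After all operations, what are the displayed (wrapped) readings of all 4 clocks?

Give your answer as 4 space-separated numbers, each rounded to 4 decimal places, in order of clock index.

After op 1 tick(2): ref=2.0000 raw=[2.2000 2.2000 3.0000 3.0000]
After op 2 sync(1): ref=2.0000 raw=[2.2000 2.0000 3.0000 3.0000]
After op 3 tick(7): ref=9.0000 raw=[9.9000 9.7000 13.5000 13.5000]
After op 4 sync(0): ref=9.0000 raw=[9.0000 9.7000 13.5000 13.5000]
After op 5 sync(0): ref=9.0000 raw=[9.0000 9.7000 13.5000 13.5000]
After op 6 tick(6): ref=15.0000 raw=[15.6000 16.3000 22.5000 22.5000]
After op 7 tick(9): ref=24.0000 raw=[25.5000 26.2000 36.0000 36.0000]
After op 8 tick(2): ref=26.0000 raw=[27.7000 28.4000 39.0000 39.0000]
Wrap final raw readings (mod 60): 27.7000 mod 60 = 27.7000; 28.4000 mod 60 = 28.4000; 39.0000 mod 60 = 39.0000; 39.0000 mod 60 = 39.0000

Answer: 27.7000 28.4000 39.0000 39.0000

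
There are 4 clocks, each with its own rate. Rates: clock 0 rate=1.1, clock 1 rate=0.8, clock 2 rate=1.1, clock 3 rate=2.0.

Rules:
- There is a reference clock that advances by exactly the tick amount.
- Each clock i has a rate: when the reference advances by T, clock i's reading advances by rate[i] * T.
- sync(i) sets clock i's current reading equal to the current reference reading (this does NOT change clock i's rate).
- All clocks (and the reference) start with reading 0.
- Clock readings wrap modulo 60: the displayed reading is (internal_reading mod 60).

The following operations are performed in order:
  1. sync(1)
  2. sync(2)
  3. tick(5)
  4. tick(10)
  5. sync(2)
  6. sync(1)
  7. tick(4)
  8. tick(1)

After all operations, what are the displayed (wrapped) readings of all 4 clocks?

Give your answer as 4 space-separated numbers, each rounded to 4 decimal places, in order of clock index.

Answer: 22.0000 19.0000 20.5000 40.0000

Derivation:
After op 1 sync(1): ref=0.0000 raw=[0.0000 0.0000 0.0000 0.0000]
After op 2 sync(2): ref=0.0000 raw=[0.0000 0.0000 0.0000 0.0000]
After op 3 tick(5): ref=5.0000 raw=[5.5000 4.0000 5.5000 10.0000]
After op 4 tick(10): ref=15.0000 raw=[16.5000 12.0000 16.5000 30.0000]
After op 5 sync(2): ref=15.0000 raw=[16.5000 12.0000 15.0000 30.0000]
After op 6 sync(1): ref=15.0000 raw=[16.5000 15.0000 15.0000 30.0000]
After op 7 tick(4): ref=19.0000 raw=[20.9000 18.2000 19.4000 38.0000]
After op 8 tick(1): ref=20.0000 raw=[22.0000 19.0000 20.5000 40.0000]
Wrap final raw readings (mod 60): 22.0000 mod 60 = 22.0000; 19.0000 mod 60 = 19.0000; 20.5000 mod 60 = 20.5000; 40.0000 mod 60 = 40.0000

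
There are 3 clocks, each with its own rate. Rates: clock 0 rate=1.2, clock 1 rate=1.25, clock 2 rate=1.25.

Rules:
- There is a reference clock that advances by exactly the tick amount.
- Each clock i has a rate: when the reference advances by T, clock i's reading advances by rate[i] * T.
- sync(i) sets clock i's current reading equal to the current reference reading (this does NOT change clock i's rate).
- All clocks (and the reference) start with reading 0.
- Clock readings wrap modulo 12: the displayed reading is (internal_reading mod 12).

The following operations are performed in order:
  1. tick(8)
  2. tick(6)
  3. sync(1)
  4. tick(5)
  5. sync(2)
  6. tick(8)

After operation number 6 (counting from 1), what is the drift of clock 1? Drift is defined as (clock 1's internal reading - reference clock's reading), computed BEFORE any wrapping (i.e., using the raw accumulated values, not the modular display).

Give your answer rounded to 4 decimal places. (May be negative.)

After op 1 tick(8): ref=8.0000 raw=[9.6000 10.0000 10.0000]
After op 2 tick(6): ref=14.0000 raw=[16.8000 17.5000 17.5000]
After op 3 sync(1): ref=14.0000 raw=[16.8000 14.0000 17.5000]
After op 4 tick(5): ref=19.0000 raw=[22.8000 20.2500 23.7500]
After op 5 sync(2): ref=19.0000 raw=[22.8000 20.2500 19.0000]
After op 6 tick(8): ref=27.0000 raw=[32.4000 30.2500 29.0000]
Drift of clock 1 after op 6: 30.2500 - 27.0000 = 3.2500

Answer: 3.2500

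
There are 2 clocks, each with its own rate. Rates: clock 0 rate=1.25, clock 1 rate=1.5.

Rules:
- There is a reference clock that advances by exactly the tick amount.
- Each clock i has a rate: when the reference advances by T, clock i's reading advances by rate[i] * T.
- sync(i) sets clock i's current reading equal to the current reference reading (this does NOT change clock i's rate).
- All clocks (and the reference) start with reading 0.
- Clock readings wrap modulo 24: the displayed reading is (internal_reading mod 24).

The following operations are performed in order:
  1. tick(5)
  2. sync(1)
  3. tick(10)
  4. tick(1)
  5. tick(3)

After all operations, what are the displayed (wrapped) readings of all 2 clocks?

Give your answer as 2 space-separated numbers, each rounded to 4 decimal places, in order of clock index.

Answer: 23.7500 2.0000

Derivation:
After op 1 tick(5): ref=5.0000 raw=[6.2500 7.5000]
After op 2 sync(1): ref=5.0000 raw=[6.2500 5.0000]
After op 3 tick(10): ref=15.0000 raw=[18.7500 20.0000]
After op 4 tick(1): ref=16.0000 raw=[20.0000 21.5000]
After op 5 tick(3): ref=19.0000 raw=[23.7500 26.0000]
Wrap final raw readings (mod 24): 23.7500 mod 24 = 23.7500; 26.0000 mod 24 = 2.0000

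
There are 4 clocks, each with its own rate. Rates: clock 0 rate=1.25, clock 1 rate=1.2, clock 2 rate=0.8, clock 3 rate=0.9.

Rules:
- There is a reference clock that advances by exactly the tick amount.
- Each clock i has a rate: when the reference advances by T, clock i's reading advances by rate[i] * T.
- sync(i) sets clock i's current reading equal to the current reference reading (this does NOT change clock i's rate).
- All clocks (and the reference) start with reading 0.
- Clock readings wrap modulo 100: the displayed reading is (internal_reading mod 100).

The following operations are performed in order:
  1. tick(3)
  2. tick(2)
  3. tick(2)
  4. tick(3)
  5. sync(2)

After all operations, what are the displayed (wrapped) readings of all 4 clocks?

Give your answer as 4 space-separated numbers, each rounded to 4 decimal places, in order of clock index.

After op 1 tick(3): ref=3.0000 raw=[3.7500 3.6000 2.4000 2.7000]
After op 2 tick(2): ref=5.0000 raw=[6.2500 6.0000 4.0000 4.5000]
After op 3 tick(2): ref=7.0000 raw=[8.7500 8.4000 5.6000 6.3000]
After op 4 tick(3): ref=10.0000 raw=[12.5000 12.0000 8.0000 9.0000]
After op 5 sync(2): ref=10.0000 raw=[12.5000 12.0000 10.0000 9.0000]
Wrap final raw readings (mod 100): 12.5000 mod 100 = 12.5000; 12.0000 mod 100 = 12.0000; 10.0000 mod 100 = 10.0000; 9.0000 mod 100 = 9.0000

Answer: 12.5000 12.0000 10.0000 9.0000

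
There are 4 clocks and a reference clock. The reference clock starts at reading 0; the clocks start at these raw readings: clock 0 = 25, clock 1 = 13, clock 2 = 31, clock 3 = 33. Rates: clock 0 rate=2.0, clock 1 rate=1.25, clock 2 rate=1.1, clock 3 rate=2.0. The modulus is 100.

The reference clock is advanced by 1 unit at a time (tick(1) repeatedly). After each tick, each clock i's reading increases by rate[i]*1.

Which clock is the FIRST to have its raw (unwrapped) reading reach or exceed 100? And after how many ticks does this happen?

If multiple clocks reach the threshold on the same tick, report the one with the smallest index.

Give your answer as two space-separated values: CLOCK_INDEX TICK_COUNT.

clock 0: start=25, rate=2.0, needs 100-25 = 75; ticks = ceil(75/2.0) = ceil(37.5000) = 38; reading at tick 38 = 25 + 2.0*38 = 101.0000
clock 1: start=13, rate=1.25, needs 100-13 = 87; ticks = ceil(87/1.25) = ceil(69.6000) = 70; reading at tick 70 = 13 + 1.25*70 = 100.5000
clock 2: start=31, rate=1.1, needs 100-31 = 69; ticks = ceil(69/1.1) = ceil(62.7273) = 63; reading at tick 63 = 31 + 1.1*63 = 100.3000
clock 3: start=33, rate=2.0, needs 100-33 = 67; ticks = ceil(67/2.0) = ceil(33.5000) = 34; reading at tick 34 = 33 + 2.0*34 = 101.0000
Minimum tick count = 34; winners = [3]; smallest index = 3

Answer: 3 34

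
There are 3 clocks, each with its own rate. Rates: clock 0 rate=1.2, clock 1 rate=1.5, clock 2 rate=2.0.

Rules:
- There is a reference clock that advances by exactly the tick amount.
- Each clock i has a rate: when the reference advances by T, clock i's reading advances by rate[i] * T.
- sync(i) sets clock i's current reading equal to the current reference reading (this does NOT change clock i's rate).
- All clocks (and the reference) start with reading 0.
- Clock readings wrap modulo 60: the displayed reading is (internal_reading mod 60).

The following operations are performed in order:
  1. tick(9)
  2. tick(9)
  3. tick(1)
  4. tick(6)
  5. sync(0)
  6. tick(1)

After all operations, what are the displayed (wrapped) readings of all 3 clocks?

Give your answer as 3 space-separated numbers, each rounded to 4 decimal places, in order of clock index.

After op 1 tick(9): ref=9.0000 raw=[10.8000 13.5000 18.0000]
After op 2 tick(9): ref=18.0000 raw=[21.6000 27.0000 36.0000]
After op 3 tick(1): ref=19.0000 raw=[22.8000 28.5000 38.0000]
After op 4 tick(6): ref=25.0000 raw=[30.0000 37.5000 50.0000]
After op 5 sync(0): ref=25.0000 raw=[25.0000 37.5000 50.0000]
After op 6 tick(1): ref=26.0000 raw=[26.2000 39.0000 52.0000]
Wrap final raw readings (mod 60): 26.2000 mod 60 = 26.2000; 39.0000 mod 60 = 39.0000; 52.0000 mod 60 = 52.0000

Answer: 26.2000 39.0000 52.0000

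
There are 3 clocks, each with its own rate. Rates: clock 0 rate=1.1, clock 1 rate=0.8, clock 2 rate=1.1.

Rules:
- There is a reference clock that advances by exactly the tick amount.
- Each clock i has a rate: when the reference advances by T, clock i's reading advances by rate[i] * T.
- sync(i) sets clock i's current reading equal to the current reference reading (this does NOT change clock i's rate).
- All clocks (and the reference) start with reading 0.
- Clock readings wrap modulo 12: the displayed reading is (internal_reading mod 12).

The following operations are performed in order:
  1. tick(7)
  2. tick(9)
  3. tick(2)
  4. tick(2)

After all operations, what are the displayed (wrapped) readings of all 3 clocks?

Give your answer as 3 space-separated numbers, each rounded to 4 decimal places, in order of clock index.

Answer: 10.0000 4.0000 10.0000

Derivation:
After op 1 tick(7): ref=7.0000 raw=[7.7000 5.6000 7.7000]
After op 2 tick(9): ref=16.0000 raw=[17.6000 12.8000 17.6000]
After op 3 tick(2): ref=18.0000 raw=[19.8000 14.4000 19.8000]
After op 4 tick(2): ref=20.0000 raw=[22.0000 16.0000 22.0000]
Wrap final raw readings (mod 12): 22.0000 mod 12 = 10.0000; 16.0000 mod 12 = 4.0000; 22.0000 mod 12 = 10.0000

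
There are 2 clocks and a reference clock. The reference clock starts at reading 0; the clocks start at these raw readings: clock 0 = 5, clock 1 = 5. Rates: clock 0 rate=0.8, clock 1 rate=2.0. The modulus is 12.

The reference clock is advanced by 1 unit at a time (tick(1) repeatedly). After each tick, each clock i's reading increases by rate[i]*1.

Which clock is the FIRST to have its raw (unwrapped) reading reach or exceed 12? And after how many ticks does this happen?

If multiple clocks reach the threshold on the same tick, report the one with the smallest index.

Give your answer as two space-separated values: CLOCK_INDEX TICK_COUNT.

clock 0: start=5, rate=0.8, needs 12-5 = 7; ticks = ceil(7/0.8) = ceil(8.7500) = 9; reading at tick 9 = 5 + 0.8*9 = 12.2000
clock 1: start=5, rate=2.0, needs 12-5 = 7; ticks = ceil(7/2.0) = ceil(3.5000) = 4; reading at tick 4 = 5 + 2.0*4 = 13.0000
Minimum tick count = 4; winners = [1]; smallest index = 1

Answer: 1 4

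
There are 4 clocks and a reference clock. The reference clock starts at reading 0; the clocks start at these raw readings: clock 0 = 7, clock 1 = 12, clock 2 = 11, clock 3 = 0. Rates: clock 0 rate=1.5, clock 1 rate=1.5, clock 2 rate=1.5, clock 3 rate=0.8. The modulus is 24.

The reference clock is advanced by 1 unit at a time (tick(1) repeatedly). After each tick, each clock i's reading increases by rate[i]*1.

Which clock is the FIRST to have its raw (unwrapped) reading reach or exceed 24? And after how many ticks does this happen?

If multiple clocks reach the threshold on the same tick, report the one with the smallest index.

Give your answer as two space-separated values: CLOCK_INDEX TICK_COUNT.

clock 0: start=7, rate=1.5, needs 24-7 = 17; ticks = ceil(17/1.5) = ceil(11.3333) = 12; reading at tick 12 = 7 + 1.5*12 = 25.0000
clock 1: start=12, rate=1.5, needs 24-12 = 12; ticks = ceil(12/1.5) = ceil(8.0000) = 8; reading at tick 8 = 12 + 1.5*8 = 24.0000
clock 2: start=11, rate=1.5, needs 24-11 = 13; ticks = ceil(13/1.5) = ceil(8.6667) = 9; reading at tick 9 = 11 + 1.5*9 = 24.5000
clock 3: start=0, rate=0.8, needs 24-0 = 24; ticks = ceil(24/0.8) = ceil(30.0000) = 30; reading at tick 30 = 0 + 0.8*30 = 24.0000
Minimum tick count = 8; winners = [1]; smallest index = 1

Answer: 1 8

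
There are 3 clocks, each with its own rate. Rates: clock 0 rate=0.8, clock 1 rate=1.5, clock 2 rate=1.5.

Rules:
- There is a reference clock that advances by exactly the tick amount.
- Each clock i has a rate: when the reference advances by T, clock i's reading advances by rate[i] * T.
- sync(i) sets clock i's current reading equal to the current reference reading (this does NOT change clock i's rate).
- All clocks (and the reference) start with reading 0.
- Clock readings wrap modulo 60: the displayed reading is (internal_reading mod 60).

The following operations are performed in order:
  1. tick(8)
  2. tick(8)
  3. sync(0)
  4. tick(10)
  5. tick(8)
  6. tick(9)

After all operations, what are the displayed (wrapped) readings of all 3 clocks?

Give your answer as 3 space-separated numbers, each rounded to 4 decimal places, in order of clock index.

Answer: 37.6000 4.5000 4.5000

Derivation:
After op 1 tick(8): ref=8.0000 raw=[6.4000 12.0000 12.0000]
After op 2 tick(8): ref=16.0000 raw=[12.8000 24.0000 24.0000]
After op 3 sync(0): ref=16.0000 raw=[16.0000 24.0000 24.0000]
After op 4 tick(10): ref=26.0000 raw=[24.0000 39.0000 39.0000]
After op 5 tick(8): ref=34.0000 raw=[30.4000 51.0000 51.0000]
After op 6 tick(9): ref=43.0000 raw=[37.6000 64.5000 64.5000]
Wrap final raw readings (mod 60): 37.6000 mod 60 = 37.6000; 64.5000 mod 60 = 4.5000; 64.5000 mod 60 = 4.5000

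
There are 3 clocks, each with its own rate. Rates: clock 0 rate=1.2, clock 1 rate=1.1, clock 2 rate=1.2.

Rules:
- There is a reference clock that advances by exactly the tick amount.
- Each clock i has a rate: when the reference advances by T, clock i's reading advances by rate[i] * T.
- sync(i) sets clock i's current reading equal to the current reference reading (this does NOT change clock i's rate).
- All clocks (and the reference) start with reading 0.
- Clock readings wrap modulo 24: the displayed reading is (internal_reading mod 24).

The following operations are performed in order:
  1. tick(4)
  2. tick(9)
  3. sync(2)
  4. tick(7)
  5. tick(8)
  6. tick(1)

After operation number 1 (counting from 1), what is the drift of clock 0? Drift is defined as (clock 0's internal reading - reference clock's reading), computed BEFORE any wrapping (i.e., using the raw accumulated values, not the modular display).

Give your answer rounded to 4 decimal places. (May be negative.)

Answer: 0.8000

Derivation:
After op 1 tick(4): ref=4.0000 raw=[4.8000 4.4000 4.8000]
Drift of clock 0 after op 1: 4.8000 - 4.0000 = 0.8000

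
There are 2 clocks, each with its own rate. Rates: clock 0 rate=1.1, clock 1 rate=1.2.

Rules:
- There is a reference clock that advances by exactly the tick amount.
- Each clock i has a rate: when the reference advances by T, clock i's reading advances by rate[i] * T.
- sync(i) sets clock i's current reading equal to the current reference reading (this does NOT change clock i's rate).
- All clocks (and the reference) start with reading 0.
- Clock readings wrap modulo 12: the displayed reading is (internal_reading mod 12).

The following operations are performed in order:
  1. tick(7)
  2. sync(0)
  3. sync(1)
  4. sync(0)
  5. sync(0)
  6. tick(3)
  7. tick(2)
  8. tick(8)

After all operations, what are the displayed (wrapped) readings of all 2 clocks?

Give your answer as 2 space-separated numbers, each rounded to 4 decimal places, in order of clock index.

Answer: 9.3000 10.6000

Derivation:
After op 1 tick(7): ref=7.0000 raw=[7.7000 8.4000]
After op 2 sync(0): ref=7.0000 raw=[7.0000 8.4000]
After op 3 sync(1): ref=7.0000 raw=[7.0000 7.0000]
After op 4 sync(0): ref=7.0000 raw=[7.0000 7.0000]
After op 5 sync(0): ref=7.0000 raw=[7.0000 7.0000]
After op 6 tick(3): ref=10.0000 raw=[10.3000 10.6000]
After op 7 tick(2): ref=12.0000 raw=[12.5000 13.0000]
After op 8 tick(8): ref=20.0000 raw=[21.3000 22.6000]
Wrap final raw readings (mod 12): 21.3000 mod 12 = 9.3000; 22.6000 mod 12 = 10.6000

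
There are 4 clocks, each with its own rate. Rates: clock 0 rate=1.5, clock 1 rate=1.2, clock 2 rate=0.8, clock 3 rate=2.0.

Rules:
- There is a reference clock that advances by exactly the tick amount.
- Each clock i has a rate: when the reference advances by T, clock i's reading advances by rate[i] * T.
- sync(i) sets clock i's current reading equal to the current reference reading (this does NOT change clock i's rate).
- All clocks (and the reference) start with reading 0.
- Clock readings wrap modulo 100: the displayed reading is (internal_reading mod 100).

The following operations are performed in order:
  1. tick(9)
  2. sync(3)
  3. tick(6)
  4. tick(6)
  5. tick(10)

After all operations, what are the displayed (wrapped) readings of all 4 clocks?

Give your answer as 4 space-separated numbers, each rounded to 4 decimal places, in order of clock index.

After op 1 tick(9): ref=9.0000 raw=[13.5000 10.8000 7.2000 18.0000]
After op 2 sync(3): ref=9.0000 raw=[13.5000 10.8000 7.2000 9.0000]
After op 3 tick(6): ref=15.0000 raw=[22.5000 18.0000 12.0000 21.0000]
After op 4 tick(6): ref=21.0000 raw=[31.5000 25.2000 16.8000 33.0000]
After op 5 tick(10): ref=31.0000 raw=[46.5000 37.2000 24.8000 53.0000]
Wrap final raw readings (mod 100): 46.5000 mod 100 = 46.5000; 37.2000 mod 100 = 37.2000; 24.8000 mod 100 = 24.8000; 53.0000 mod 100 = 53.0000

Answer: 46.5000 37.2000 24.8000 53.0000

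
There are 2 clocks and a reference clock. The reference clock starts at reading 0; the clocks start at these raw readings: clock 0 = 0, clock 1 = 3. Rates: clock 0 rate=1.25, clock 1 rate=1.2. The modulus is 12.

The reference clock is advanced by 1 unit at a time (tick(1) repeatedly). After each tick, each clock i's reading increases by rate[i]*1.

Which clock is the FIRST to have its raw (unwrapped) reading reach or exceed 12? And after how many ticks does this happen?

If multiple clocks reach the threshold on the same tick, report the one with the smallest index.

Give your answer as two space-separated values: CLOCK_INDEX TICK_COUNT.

clock 0: start=0, rate=1.25, needs 12-0 = 12; ticks = ceil(12/1.25) = ceil(9.6000) = 10; reading at tick 10 = 0 + 1.25*10 = 12.5000
clock 1: start=3, rate=1.2, needs 12-3 = 9; ticks = ceil(9/1.2) = ceil(7.5000) = 8; reading at tick 8 = 3 + 1.2*8 = 12.6000
Minimum tick count = 8; winners = [1]; smallest index = 1

Answer: 1 8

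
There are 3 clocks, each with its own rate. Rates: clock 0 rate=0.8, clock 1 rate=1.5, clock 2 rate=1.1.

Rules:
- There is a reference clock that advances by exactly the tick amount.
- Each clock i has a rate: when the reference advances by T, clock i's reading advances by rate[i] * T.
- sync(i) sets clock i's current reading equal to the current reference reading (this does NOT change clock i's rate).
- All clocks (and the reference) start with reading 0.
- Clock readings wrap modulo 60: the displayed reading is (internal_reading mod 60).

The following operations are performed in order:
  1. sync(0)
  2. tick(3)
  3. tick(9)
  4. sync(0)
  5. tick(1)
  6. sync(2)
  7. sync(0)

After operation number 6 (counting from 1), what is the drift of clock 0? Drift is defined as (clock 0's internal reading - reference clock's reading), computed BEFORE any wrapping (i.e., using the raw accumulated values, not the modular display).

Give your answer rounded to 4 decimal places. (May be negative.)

After op 1 sync(0): ref=0.0000 raw=[0.0000 0.0000 0.0000]
After op 2 tick(3): ref=3.0000 raw=[2.4000 4.5000 3.3000]
After op 3 tick(9): ref=12.0000 raw=[9.6000 18.0000 13.2000]
After op 4 sync(0): ref=12.0000 raw=[12.0000 18.0000 13.2000]
After op 5 tick(1): ref=13.0000 raw=[12.8000 19.5000 14.3000]
After op 6 sync(2): ref=13.0000 raw=[12.8000 19.5000 13.0000]
Drift of clock 0 after op 6: 12.8000 - 13.0000 = -0.2000

Answer: -0.2000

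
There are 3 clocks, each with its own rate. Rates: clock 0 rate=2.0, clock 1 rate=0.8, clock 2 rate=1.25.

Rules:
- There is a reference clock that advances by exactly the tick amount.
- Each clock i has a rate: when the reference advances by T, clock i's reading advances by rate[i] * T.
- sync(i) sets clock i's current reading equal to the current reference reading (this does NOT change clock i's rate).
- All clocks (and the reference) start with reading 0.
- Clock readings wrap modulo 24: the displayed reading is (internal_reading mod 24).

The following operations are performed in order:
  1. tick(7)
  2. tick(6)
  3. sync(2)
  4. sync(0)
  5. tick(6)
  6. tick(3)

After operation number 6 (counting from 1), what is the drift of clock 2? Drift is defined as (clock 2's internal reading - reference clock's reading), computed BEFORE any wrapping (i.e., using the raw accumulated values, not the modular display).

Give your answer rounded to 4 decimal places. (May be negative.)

After op 1 tick(7): ref=7.0000 raw=[14.0000 5.6000 8.7500]
After op 2 tick(6): ref=13.0000 raw=[26.0000 10.4000 16.2500]
After op 3 sync(2): ref=13.0000 raw=[26.0000 10.4000 13.0000]
After op 4 sync(0): ref=13.0000 raw=[13.0000 10.4000 13.0000]
After op 5 tick(6): ref=19.0000 raw=[25.0000 15.2000 20.5000]
After op 6 tick(3): ref=22.0000 raw=[31.0000 17.6000 24.2500]
Drift of clock 2 after op 6: 24.2500 - 22.0000 = 2.2500

Answer: 2.2500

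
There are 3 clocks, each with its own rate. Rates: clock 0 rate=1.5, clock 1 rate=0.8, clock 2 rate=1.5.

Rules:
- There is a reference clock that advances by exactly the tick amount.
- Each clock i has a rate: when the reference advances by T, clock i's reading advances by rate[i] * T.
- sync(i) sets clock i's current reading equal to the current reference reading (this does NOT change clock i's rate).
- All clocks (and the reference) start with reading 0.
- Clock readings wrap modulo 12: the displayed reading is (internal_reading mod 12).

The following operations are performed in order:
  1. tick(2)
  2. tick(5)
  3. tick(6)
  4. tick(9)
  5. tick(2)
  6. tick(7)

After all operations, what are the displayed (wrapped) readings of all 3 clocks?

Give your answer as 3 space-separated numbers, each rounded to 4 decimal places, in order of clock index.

Answer: 10.5000 0.8000 10.5000

Derivation:
After op 1 tick(2): ref=2.0000 raw=[3.0000 1.6000 3.0000]
After op 2 tick(5): ref=7.0000 raw=[10.5000 5.6000 10.5000]
After op 3 tick(6): ref=13.0000 raw=[19.5000 10.4000 19.5000]
After op 4 tick(9): ref=22.0000 raw=[33.0000 17.6000 33.0000]
After op 5 tick(2): ref=24.0000 raw=[36.0000 19.2000 36.0000]
After op 6 tick(7): ref=31.0000 raw=[46.5000 24.8000 46.5000]
Wrap final raw readings (mod 12): 46.5000 mod 12 = 10.5000; 24.8000 mod 12 = 0.8000; 46.5000 mod 12 = 10.5000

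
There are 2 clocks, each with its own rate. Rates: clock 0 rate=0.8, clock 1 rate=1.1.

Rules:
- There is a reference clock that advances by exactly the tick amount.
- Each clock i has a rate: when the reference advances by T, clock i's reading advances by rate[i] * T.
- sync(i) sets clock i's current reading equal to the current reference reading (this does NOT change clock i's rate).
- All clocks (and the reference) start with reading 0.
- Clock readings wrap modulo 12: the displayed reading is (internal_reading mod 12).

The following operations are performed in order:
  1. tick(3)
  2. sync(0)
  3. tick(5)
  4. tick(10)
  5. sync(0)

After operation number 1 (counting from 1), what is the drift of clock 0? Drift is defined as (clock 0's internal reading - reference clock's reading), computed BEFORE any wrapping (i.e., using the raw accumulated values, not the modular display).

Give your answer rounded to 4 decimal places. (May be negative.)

After op 1 tick(3): ref=3.0000 raw=[2.4000 3.3000]
Drift of clock 0 after op 1: 2.4000 - 3.0000 = -0.6000

Answer: -0.6000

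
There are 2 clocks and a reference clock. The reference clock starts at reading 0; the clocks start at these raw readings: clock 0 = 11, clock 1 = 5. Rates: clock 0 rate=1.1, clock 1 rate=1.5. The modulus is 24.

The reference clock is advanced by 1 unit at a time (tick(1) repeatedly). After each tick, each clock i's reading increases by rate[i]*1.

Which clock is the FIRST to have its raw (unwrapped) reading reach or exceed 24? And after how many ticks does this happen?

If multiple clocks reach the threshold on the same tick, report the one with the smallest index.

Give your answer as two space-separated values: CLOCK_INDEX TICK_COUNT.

clock 0: start=11, rate=1.1, needs 24-11 = 13; ticks = ceil(13/1.1) = ceil(11.8182) = 12; reading at tick 12 = 11 + 1.1*12 = 24.2000
clock 1: start=5, rate=1.5, needs 24-5 = 19; ticks = ceil(19/1.5) = ceil(12.6667) = 13; reading at tick 13 = 5 + 1.5*13 = 24.5000
Minimum tick count = 12; winners = [0]; smallest index = 0

Answer: 0 12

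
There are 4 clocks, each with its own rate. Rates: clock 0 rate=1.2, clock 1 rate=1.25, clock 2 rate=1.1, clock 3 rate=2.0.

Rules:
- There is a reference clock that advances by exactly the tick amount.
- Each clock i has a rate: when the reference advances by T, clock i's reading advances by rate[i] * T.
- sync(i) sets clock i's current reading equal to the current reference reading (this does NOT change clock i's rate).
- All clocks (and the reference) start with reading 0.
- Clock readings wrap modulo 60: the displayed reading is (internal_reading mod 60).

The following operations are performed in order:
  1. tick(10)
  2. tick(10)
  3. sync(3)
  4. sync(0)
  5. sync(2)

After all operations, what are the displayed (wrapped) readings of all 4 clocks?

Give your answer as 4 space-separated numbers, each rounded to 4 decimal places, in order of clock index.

Answer: 20.0000 25.0000 20.0000 20.0000

Derivation:
After op 1 tick(10): ref=10.0000 raw=[12.0000 12.5000 11.0000 20.0000]
After op 2 tick(10): ref=20.0000 raw=[24.0000 25.0000 22.0000 40.0000]
After op 3 sync(3): ref=20.0000 raw=[24.0000 25.0000 22.0000 20.0000]
After op 4 sync(0): ref=20.0000 raw=[20.0000 25.0000 22.0000 20.0000]
After op 5 sync(2): ref=20.0000 raw=[20.0000 25.0000 20.0000 20.0000]
Wrap final raw readings (mod 60): 20.0000 mod 60 = 20.0000; 25.0000 mod 60 = 25.0000; 20.0000 mod 60 = 20.0000; 20.0000 mod 60 = 20.0000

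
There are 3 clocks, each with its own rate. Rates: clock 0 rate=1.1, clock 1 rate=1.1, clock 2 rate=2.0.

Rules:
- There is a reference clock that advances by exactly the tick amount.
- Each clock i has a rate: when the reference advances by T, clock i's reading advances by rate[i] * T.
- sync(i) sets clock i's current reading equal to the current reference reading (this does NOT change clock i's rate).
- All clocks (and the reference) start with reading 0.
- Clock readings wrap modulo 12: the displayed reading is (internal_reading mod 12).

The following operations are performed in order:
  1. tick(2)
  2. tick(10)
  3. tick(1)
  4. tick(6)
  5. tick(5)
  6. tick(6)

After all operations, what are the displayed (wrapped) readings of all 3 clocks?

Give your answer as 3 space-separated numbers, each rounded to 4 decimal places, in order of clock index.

After op 1 tick(2): ref=2.0000 raw=[2.2000 2.2000 4.0000]
After op 2 tick(10): ref=12.0000 raw=[13.2000 13.2000 24.0000]
After op 3 tick(1): ref=13.0000 raw=[14.3000 14.3000 26.0000]
After op 4 tick(6): ref=19.0000 raw=[20.9000 20.9000 38.0000]
After op 5 tick(5): ref=24.0000 raw=[26.4000 26.4000 48.0000]
After op 6 tick(6): ref=30.0000 raw=[33.0000 33.0000 60.0000]
Wrap final raw readings (mod 12): 33.0000 mod 12 = 9.0000; 33.0000 mod 12 = 9.0000; 60.0000 mod 12 = 0.0000

Answer: 9.0000 9.0000 0.0000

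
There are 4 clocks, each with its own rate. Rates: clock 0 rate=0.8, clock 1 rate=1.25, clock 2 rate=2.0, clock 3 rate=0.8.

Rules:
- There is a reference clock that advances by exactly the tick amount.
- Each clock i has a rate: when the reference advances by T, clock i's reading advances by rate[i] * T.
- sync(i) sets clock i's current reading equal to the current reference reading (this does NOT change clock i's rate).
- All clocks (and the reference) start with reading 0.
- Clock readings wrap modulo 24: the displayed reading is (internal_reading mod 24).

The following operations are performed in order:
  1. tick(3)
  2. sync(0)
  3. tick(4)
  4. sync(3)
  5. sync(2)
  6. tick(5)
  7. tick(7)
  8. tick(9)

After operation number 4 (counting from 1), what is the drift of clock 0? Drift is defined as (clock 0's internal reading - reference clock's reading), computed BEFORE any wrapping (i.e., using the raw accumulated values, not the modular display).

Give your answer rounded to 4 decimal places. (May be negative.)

Answer: -0.8000

Derivation:
After op 1 tick(3): ref=3.0000 raw=[2.4000 3.7500 6.0000 2.4000]
After op 2 sync(0): ref=3.0000 raw=[3.0000 3.7500 6.0000 2.4000]
After op 3 tick(4): ref=7.0000 raw=[6.2000 8.7500 14.0000 5.6000]
After op 4 sync(3): ref=7.0000 raw=[6.2000 8.7500 14.0000 7.0000]
Drift of clock 0 after op 4: 6.2000 - 7.0000 = -0.8000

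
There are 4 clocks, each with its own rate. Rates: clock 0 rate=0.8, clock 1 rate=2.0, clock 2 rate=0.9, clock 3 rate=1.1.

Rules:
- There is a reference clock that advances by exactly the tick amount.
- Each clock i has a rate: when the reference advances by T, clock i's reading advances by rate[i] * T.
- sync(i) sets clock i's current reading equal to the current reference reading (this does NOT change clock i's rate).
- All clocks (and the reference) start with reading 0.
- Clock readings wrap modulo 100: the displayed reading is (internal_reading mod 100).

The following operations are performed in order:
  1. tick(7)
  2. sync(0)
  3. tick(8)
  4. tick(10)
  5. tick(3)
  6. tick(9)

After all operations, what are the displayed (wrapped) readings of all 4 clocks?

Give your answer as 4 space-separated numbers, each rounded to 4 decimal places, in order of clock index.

Answer: 31.0000 74.0000 33.3000 40.7000

Derivation:
After op 1 tick(7): ref=7.0000 raw=[5.6000 14.0000 6.3000 7.7000]
After op 2 sync(0): ref=7.0000 raw=[7.0000 14.0000 6.3000 7.7000]
After op 3 tick(8): ref=15.0000 raw=[13.4000 30.0000 13.5000 16.5000]
After op 4 tick(10): ref=25.0000 raw=[21.4000 50.0000 22.5000 27.5000]
After op 5 tick(3): ref=28.0000 raw=[23.8000 56.0000 25.2000 30.8000]
After op 6 tick(9): ref=37.0000 raw=[31.0000 74.0000 33.3000 40.7000]
Wrap final raw readings (mod 100): 31.0000 mod 100 = 31.0000; 74.0000 mod 100 = 74.0000; 33.3000 mod 100 = 33.3000; 40.7000 mod 100 = 40.7000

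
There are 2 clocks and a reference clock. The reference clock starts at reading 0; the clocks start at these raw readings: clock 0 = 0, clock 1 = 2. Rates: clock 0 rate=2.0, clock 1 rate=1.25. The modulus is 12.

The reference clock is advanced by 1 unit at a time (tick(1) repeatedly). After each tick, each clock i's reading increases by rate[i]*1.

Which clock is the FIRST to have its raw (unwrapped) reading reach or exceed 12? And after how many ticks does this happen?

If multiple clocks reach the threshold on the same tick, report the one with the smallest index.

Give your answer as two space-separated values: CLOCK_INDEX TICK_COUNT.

clock 0: start=0, rate=2.0, needs 12-0 = 12; ticks = ceil(12/2.0) = ceil(6.0000) = 6; reading at tick 6 = 0 + 2.0*6 = 12.0000
clock 1: start=2, rate=1.25, needs 12-2 = 10; ticks = ceil(10/1.25) = ceil(8.0000) = 8; reading at tick 8 = 2 + 1.25*8 = 12.0000
Minimum tick count = 6; winners = [0]; smallest index = 0

Answer: 0 6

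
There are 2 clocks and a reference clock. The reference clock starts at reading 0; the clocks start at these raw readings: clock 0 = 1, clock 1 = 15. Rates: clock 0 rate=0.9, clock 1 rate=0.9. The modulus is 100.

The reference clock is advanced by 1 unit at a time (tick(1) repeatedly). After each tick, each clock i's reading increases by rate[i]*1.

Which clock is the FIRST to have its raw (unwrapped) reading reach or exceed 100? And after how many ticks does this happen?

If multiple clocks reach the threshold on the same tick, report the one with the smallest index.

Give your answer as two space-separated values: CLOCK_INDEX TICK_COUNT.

Answer: 1 95

Derivation:
clock 0: start=1, rate=0.9, needs 100-1 = 99; ticks = ceil(99/0.9) = ceil(110.0000) = 110; reading at tick 110 = 1 + 0.9*110 = 100.0000
clock 1: start=15, rate=0.9, needs 100-15 = 85; ticks = ceil(85/0.9) = ceil(94.4444) = 95; reading at tick 95 = 15 + 0.9*95 = 100.5000
Minimum tick count = 95; winners = [1]; smallest index = 1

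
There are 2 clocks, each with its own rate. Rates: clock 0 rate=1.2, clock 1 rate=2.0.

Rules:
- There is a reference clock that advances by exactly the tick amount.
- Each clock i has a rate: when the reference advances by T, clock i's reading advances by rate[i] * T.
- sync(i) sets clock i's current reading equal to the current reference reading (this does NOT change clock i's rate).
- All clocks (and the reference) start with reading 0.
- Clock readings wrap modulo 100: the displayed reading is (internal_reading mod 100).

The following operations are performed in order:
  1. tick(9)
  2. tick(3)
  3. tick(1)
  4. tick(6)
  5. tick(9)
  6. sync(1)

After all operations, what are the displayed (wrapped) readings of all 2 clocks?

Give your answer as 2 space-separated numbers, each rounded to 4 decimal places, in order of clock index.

Answer: 33.6000 28.0000

Derivation:
After op 1 tick(9): ref=9.0000 raw=[10.8000 18.0000]
After op 2 tick(3): ref=12.0000 raw=[14.4000 24.0000]
After op 3 tick(1): ref=13.0000 raw=[15.6000 26.0000]
After op 4 tick(6): ref=19.0000 raw=[22.8000 38.0000]
After op 5 tick(9): ref=28.0000 raw=[33.6000 56.0000]
After op 6 sync(1): ref=28.0000 raw=[33.6000 28.0000]
Wrap final raw readings (mod 100): 33.6000 mod 100 = 33.6000; 28.0000 mod 100 = 28.0000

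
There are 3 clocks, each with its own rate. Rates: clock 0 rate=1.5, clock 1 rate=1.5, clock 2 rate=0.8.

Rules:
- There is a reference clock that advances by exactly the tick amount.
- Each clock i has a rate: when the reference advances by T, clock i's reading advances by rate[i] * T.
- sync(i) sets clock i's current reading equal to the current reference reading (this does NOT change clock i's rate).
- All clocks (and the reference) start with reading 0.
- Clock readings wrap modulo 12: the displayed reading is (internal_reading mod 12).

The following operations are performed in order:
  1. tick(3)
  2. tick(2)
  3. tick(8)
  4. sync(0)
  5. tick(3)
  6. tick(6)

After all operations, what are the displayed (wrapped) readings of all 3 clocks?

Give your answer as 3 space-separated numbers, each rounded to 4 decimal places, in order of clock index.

After op 1 tick(3): ref=3.0000 raw=[4.5000 4.5000 2.4000]
After op 2 tick(2): ref=5.0000 raw=[7.5000 7.5000 4.0000]
After op 3 tick(8): ref=13.0000 raw=[19.5000 19.5000 10.4000]
After op 4 sync(0): ref=13.0000 raw=[13.0000 19.5000 10.4000]
After op 5 tick(3): ref=16.0000 raw=[17.5000 24.0000 12.8000]
After op 6 tick(6): ref=22.0000 raw=[26.5000 33.0000 17.6000]
Wrap final raw readings (mod 12): 26.5000 mod 12 = 2.5000; 33.0000 mod 12 = 9.0000; 17.6000 mod 12 = 5.6000

Answer: 2.5000 9.0000 5.6000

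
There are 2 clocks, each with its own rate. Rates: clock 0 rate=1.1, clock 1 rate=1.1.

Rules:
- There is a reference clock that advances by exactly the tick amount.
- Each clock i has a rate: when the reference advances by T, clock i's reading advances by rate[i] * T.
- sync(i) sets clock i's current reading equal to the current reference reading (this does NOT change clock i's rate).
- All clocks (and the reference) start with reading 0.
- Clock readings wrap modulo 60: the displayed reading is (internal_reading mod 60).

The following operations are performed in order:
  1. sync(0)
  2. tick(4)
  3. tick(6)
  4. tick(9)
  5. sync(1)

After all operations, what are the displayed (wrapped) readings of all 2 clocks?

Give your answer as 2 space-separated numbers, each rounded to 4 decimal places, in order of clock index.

Answer: 20.9000 19.0000

Derivation:
After op 1 sync(0): ref=0.0000 raw=[0.0000 0.0000]
After op 2 tick(4): ref=4.0000 raw=[4.4000 4.4000]
After op 3 tick(6): ref=10.0000 raw=[11.0000 11.0000]
After op 4 tick(9): ref=19.0000 raw=[20.9000 20.9000]
After op 5 sync(1): ref=19.0000 raw=[20.9000 19.0000]
Wrap final raw readings (mod 60): 20.9000 mod 60 = 20.9000; 19.0000 mod 60 = 19.0000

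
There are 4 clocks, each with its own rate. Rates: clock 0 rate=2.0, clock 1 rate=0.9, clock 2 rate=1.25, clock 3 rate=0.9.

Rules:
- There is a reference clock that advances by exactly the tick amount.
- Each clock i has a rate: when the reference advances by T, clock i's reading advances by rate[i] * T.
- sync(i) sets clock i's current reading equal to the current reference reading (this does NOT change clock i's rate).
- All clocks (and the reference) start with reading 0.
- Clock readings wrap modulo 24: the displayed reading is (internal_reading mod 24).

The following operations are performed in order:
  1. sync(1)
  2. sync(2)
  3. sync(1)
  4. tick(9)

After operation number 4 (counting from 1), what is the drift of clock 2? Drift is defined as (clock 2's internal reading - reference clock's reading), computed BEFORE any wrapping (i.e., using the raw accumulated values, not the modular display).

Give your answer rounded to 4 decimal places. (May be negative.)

After op 1 sync(1): ref=0.0000 raw=[0.0000 0.0000 0.0000 0.0000]
After op 2 sync(2): ref=0.0000 raw=[0.0000 0.0000 0.0000 0.0000]
After op 3 sync(1): ref=0.0000 raw=[0.0000 0.0000 0.0000 0.0000]
After op 4 tick(9): ref=9.0000 raw=[18.0000 8.1000 11.2500 8.1000]
Drift of clock 2 after op 4: 11.2500 - 9.0000 = 2.2500

Answer: 2.2500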